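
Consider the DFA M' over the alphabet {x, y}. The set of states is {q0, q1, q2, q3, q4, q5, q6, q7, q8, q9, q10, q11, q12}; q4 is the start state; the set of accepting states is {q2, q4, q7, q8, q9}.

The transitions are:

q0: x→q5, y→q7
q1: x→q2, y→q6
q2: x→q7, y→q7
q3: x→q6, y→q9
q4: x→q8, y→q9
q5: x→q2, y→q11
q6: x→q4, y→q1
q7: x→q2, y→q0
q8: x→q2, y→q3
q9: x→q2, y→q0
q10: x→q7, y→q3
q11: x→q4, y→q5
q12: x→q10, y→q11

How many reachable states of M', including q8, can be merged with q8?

Reachable states from the start: {q0,q1,q2,q3,q4,q5,q6,q7,q8,q9,q11}. Unreachable: {q10,q12} — drop them.
Initial partition by acceptance: {q2,q4,q7,q8,q9} | {q0,q1,q3,q5,q6,q11}.
Refine {q2,q4,q7,q8,q9} on symbol y: members go to different blocks, giving {q7,q8,q9} and {q2,q4}.
Refine {q0,q1,q3,q5,q6,q11} on symbol x: members go to different blocks, giving {q1,q5,q6,q11} and {q0,q3}.
The partition is now stable with 4 blocks: {q7,q8,q9} | {q1,q5,q6,q11} | {q2,q4} | {q0,q3}.
State q8 belongs to the block {q7,q8,q9}, which has 3 states.

3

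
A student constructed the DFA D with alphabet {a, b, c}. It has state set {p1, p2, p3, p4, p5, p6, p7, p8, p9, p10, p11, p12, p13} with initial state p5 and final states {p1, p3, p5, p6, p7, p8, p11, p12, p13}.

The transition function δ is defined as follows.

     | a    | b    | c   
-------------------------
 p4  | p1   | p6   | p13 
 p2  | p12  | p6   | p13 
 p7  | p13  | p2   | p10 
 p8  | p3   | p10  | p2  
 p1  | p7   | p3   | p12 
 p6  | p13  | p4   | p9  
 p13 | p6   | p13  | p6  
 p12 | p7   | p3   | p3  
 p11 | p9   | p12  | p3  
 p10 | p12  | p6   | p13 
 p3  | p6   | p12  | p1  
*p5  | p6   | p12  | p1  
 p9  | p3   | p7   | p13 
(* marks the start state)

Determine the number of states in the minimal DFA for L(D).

States {p8,p11} cannot be reached from the start state, so discard them.
Initial partition by acceptance: {p1,p3,p5,p6,p7,p12,p13} | {p2,p4,p9,p10}.
Split {p1,p3,p5,p6,p7,p12,p13} by δ(·,b) → {p1,p3,p5,p12,p13} and {p6,p7}.
On input c, block {p1,p3,p5,p12,p13} splits into {p1,p3,p5,p12} and {p13}.
Stable partition: {p1,p3,p5,p12} | {p2,p4,p9,p10} | {p6,p7} | {p13} — 4 equivalence classes.

4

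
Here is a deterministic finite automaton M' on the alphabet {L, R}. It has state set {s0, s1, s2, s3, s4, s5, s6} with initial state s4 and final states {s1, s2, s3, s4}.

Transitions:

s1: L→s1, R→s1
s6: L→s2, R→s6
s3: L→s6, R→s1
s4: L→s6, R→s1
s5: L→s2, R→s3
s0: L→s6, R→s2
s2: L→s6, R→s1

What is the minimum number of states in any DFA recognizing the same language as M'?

Reachable states from the start: {s1,s2,s4,s6}. Unreachable: {s0,s3,s5} — drop them.
Initial partition by acceptance: {s1,s2,s4} | {s6}.
On input L, block {s1,s2,s4} splits into {s2,s4} and {s1}.
Stable partition: {s2,s4} | {s6} | {s1} — 3 equivalence classes.

3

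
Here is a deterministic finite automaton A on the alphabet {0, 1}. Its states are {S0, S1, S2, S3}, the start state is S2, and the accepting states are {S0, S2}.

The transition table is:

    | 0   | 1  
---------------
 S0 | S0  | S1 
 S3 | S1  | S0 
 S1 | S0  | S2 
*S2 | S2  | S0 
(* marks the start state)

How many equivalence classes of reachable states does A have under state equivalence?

First remove the unreachable states {S3}; 3 states remain.
P0 = {S0,S2} | {S1}.
On input 1, block {S0,S2} splits into {S0} and {S2}.
No further refinement is possible. Final partition (3 blocks): {S0} | {S1} | {S2}.

3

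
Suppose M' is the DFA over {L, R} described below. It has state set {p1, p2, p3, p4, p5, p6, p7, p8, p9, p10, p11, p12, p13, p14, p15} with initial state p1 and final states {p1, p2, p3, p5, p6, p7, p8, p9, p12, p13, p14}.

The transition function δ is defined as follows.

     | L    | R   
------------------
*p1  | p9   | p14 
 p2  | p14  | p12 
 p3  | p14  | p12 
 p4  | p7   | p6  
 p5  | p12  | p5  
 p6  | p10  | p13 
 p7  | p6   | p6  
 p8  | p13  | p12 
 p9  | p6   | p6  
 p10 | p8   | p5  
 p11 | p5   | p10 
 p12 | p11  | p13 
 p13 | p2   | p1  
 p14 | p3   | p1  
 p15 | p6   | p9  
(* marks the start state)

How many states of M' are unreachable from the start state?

3

No path from p1 leads to p4, p7, p15; the other 12 states are all reachable.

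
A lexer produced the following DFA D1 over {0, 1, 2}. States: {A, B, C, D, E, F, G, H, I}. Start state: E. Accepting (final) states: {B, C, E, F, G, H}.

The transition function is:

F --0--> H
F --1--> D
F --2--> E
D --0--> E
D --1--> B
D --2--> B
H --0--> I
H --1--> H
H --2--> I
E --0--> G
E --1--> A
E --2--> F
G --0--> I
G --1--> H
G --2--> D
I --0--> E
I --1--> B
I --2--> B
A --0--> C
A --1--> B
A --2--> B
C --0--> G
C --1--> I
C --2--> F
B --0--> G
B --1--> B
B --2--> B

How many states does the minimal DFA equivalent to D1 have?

4

Start with accepting vs non-accepting: {B,C,E,F,G,H} | {A,D,I}.
Split {B,C,E,F,G,H} by δ(·,0) → {B,C,E,F} and {G,H}.
On input 1, block {B,C,E,F} splits into {C,E,F} and {B}.
No further refinement is possible. Final partition (4 blocks): {C,E,F} | {A,D,I} | {G,H} | {B}.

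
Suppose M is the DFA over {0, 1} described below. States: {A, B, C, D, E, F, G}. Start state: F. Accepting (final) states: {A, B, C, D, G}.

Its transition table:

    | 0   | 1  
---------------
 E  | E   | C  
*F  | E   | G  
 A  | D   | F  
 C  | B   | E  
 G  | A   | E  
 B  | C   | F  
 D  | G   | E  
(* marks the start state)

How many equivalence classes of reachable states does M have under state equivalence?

Every state is reachable, so we keep all 7.
Initial partition by acceptance: {A,B,C,D,G} | {E,F}.
The partition is now stable with 2 blocks: {A,B,C,D,G} | {E,F}.

2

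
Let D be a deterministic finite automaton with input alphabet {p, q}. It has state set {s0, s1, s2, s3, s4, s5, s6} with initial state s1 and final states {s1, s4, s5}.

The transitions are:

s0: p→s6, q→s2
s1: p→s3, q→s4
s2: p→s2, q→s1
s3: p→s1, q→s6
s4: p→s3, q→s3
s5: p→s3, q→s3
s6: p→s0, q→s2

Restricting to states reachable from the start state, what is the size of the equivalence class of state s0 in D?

2

Reachable states from the start: {s0,s1,s2,s3,s4,s6}. Unreachable: {s5} — drop them.
Initial partition by acceptance: {s1,s4} | {s0,s2,s3,s6}.
Refine {s1,s4} on symbol q: members go to different blocks, giving {s1} and {s4}.
Refine {s0,s2,s3,s6} on symbol p: members go to different blocks, giving {s0,s2,s6} and {s3}.
Split {s0,s2,s6} by δ(·,q) → {s0,s6} and {s2}.
Stable partition: {s1} | {s0,s6} | {s4} | {s3} | {s2} — 5 equivalence classes.
State s0 belongs to the block {s0,s6}, which has 2 states.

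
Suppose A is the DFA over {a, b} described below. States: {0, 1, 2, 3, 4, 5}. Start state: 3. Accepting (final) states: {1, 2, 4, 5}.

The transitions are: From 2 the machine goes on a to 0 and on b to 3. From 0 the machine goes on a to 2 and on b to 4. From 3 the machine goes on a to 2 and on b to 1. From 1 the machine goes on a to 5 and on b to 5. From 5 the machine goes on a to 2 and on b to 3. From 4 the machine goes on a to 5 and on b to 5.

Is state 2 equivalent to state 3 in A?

Every state is reachable, so we keep all 6.
P0 = {1,2,4,5} | {0,3}.
Split {1,2,4,5} by δ(·,a) → {1,4,5} and {2}.
On input a, block {1,4,5} splits into {1,4} and {5}.
No further refinement is possible. Final partition (4 blocks): {1,4} | {0,3} | {2} | {5}.
2 and 3 end up in different blocks, so they are distinguishable. For instance, the string 'ε' is accepted from only 2.

No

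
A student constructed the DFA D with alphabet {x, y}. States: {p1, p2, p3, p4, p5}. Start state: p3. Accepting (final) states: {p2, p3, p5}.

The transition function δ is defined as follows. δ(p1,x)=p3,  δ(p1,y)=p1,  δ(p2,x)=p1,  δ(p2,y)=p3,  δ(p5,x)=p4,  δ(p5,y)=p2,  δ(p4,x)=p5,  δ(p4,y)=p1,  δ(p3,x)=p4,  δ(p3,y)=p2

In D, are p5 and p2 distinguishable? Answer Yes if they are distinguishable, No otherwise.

Every state is reachable, so we keep all 5.
P0 = {p2,p3,p5} | {p1,p4}.
No further refinement is possible. Final partition (2 blocks): {p2,p3,p5} | {p1,p4}.
p5 and p2 lie in the same block of the stable partition, so they are equivalent — no string distinguishes them.

No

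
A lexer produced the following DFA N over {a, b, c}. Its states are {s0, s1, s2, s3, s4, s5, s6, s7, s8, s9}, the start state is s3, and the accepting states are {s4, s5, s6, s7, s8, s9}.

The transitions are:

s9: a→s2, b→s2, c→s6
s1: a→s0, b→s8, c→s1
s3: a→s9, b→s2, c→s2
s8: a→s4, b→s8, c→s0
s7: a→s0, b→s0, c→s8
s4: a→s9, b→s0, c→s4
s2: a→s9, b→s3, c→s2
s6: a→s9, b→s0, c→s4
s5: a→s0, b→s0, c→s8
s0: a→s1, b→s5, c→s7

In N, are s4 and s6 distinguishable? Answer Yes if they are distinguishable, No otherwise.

P0 = {s4,s5,s6,s7,s8,s9} | {s0,s1,s2,s3}.
Split {s4,s5,s6,s7,s8,s9} by δ(·,a) → {s4,s6,s8} and {s5,s7,s9}.
Refine {s4,s6,s8} on symbol a: members go to different blocks, giving {s4,s6} and {s8}.
Split {s0,s1,s2,s3} by δ(·,a) → {s0,s1} and {s2,s3}.
Refine {s0,s1} on symbol b: members go to different blocks, giving {s0} and {s1}.
Refine {s5,s7,s9} on symbol a: members go to different blocks, giving {s5,s7} and {s9}.
The partition is now stable with 7 blocks: {s4,s6} | {s0} | {s5,s7} | {s8} | {s2,s3} | {s1} | {s9}.
s4 and s6 lie in the same block of the stable partition, so they are equivalent — no string distinguishes them.

No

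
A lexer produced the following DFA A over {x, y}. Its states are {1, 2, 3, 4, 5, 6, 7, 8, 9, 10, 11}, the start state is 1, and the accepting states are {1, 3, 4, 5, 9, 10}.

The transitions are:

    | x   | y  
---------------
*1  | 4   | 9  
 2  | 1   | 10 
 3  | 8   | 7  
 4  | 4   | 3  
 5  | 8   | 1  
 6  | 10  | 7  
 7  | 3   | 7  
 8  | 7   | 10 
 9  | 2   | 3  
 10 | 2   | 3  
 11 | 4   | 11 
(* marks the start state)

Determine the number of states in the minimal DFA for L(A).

States {5,6,11} cannot be reached from the start state, so discard them.
Start with accepting vs non-accepting: {1,3,4,9,10} | {2,7,8}.
Refine {1,3,4,9,10} on symbol x: members go to different blocks, giving {3,9,10} and {1,4}.
On input y, block {3,9,10} splits into {9,10} and {3}.
Refine {2,7,8} on symbol x: members go to different blocks, giving {2} and {7} and {8}.
Refine {1,4} on symbol y: members go to different blocks, giving {1} and {4}.
Stable partition: {9,10} | {2} | {1} | {3} | {7} | {8} | {4} — 7 equivalence classes.

7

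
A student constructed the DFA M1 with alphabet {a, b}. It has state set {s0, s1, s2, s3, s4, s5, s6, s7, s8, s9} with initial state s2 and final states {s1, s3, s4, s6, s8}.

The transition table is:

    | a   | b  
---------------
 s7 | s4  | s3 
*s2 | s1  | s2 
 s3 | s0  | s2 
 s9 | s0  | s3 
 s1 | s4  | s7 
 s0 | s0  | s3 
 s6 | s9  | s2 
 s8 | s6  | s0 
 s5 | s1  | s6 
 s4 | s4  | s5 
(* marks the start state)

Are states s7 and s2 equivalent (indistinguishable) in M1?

First remove the unreachable states {s8}; 9 states remain.
Initial partition by acceptance: {s1,s3,s4,s6} | {s0,s2,s5,s7,s9}.
On input a, block {s1,s3,s4,s6} splits into {s1,s4} and {s3,s6}.
Split {s0,s2,s5,s7,s9} by δ(·,a) → {s2,s5,s7} and {s0,s9}.
Refine {s2,s5,s7} on symbol b: members go to different blocks, giving {s5,s7} and {s2}.
The partition is now stable with 5 blocks: {s1,s4} | {s5,s7} | {s3,s6} | {s0,s9} | {s2}.
s7 and s2 end up in different blocks, so they are distinguishable. For instance, the string 'b' is accepted from only s7.

No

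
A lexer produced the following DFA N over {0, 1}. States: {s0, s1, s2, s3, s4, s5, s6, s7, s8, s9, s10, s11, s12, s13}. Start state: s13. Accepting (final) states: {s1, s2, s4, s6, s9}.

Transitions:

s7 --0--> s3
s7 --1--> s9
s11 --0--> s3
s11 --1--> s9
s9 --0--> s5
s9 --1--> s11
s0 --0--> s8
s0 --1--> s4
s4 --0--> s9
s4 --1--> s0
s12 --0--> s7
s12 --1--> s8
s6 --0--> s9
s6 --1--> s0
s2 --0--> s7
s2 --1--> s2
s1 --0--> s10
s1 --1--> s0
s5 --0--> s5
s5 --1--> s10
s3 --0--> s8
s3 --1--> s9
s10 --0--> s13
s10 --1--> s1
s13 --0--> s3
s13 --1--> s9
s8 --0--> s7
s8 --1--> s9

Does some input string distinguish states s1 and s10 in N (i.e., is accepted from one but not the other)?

Yes

Reachable states from the start: {s0,s1,s3,s4,s5,s7,s8,s9,s10,s11,s13}. Unreachable: {s2,s6,s12} — drop them.
Initial partition by acceptance: {s1,s4,s9} | {s0,s3,s5,s7,s8,s10,s11,s13}.
Refine {s1,s4,s9} on symbol 0: members go to different blocks, giving {s1,s9} and {s4}.
Refine {s0,s3,s5,s7,s8,s10,s11,s13} on symbol 1: members go to different blocks, giving {s3,s7,s8,s10,s11,s13} and {s0} and {s5}.
Refine {s1,s9} on symbol 0: members go to different blocks, giving {s1} and {s9}.
On input 1, block {s3,s7,s8,s10,s11,s13} splits into {s3,s7,s8,s11,s13} and {s10}.
Stable partition: {s1} | {s3,s7,s8,s11,s13} | {s4} | {s0} | {s5} | {s9} | {s10} — 7 equivalence classes.
s1 and s10 end up in different blocks, so they are distinguishable. For instance, the string 'ε' is accepted from only s1.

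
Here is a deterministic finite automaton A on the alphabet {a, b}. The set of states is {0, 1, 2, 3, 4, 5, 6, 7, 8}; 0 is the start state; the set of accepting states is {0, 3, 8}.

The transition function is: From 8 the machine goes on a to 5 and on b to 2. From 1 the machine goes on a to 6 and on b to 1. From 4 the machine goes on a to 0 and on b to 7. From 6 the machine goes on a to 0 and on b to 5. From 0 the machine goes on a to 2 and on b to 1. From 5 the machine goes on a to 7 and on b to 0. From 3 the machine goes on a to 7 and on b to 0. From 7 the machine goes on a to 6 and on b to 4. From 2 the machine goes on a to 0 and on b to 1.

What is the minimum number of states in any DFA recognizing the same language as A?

7

First remove the unreachable states {3,8}; 7 states remain.
Initial partition by acceptance: {0} | {1,2,4,5,6,7}.
On input a, block {1,2,4,5,6,7} splits into {1,5,7} and {2,4,6}.
On input a, block {1,5,7} splits into {1,7} and {5}.
Split {1,7} by δ(·,b) → {1} and {7}.
Split {2,4,6} by δ(·,b) → {2} and {4} and {6}.
Stable partition: {0} | {1} | {2} | {5} | {7} | {4} | {6} — 7 equivalence classes.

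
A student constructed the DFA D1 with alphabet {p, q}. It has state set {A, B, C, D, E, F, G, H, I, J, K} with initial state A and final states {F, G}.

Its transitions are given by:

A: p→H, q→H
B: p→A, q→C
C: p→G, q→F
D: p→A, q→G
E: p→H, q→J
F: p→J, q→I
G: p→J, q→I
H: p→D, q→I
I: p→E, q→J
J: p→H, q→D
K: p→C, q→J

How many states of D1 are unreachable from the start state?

4

No path from A leads to B, C, F, K; the other 7 states are all reachable.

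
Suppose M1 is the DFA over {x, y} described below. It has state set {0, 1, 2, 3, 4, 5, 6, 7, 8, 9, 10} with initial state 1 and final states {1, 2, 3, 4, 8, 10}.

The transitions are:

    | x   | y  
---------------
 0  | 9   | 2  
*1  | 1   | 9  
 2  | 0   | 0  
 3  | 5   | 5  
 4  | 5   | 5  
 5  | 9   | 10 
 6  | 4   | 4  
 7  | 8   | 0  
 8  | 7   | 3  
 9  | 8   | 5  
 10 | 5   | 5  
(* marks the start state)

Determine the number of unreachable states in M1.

Starting at 1 and following transitions, the reachable set is {0, 1, 2, 3, 5, 7, 8, 9, 10}. That leaves 4, 6 unreachable — 2 in total.

2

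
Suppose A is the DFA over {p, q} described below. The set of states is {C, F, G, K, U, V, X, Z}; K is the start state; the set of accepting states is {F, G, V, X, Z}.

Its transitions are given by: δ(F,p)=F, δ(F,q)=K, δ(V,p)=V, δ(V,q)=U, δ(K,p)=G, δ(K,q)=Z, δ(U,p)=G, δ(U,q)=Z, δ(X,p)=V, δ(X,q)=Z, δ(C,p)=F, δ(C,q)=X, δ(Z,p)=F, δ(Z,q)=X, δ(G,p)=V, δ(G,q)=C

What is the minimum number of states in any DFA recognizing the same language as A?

3

Start with accepting vs non-accepting: {F,G,V,X,Z} | {C,K,U}.
On input q, block {F,G,V,X,Z} splits into {F,G,V} and {X,Z}.
Stable partition: {F,G,V} | {C,K,U} | {X,Z} — 3 equivalence classes.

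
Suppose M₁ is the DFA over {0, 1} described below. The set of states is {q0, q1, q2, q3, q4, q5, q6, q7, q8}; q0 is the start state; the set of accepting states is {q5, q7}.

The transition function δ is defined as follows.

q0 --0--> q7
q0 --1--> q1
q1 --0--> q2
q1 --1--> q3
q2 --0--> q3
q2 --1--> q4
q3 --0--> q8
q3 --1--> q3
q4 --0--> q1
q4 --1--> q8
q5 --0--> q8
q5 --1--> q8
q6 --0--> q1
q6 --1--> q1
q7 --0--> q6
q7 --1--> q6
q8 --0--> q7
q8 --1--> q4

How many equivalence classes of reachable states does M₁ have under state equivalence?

8

States {q5} cannot be reached from the start state, so discard them.
P0 = {q7} | {q0,q1,q2,q3,q4,q6,q8}.
On input 0, block {q0,q1,q2,q3,q4,q6,q8} splits into {q1,q2,q3,q4,q6} and {q0,q8}.
Refine {q1,q2,q3,q4,q6} on symbol 0: members go to different blocks, giving {q1,q2,q4,q6} and {q3}.
On input 0, block {q1,q2,q4,q6} splits into {q1,q4,q6} and {q2}.
Split {q1,q4,q6} by δ(·,0) → {q4,q6} and {q1}.
Refine {q4,q6} on symbol 1: members go to different blocks, giving {q4} and {q6}.
Refine {q0,q8} on symbol 1: members go to different blocks, giving {q0} and {q8}.
No further refinement is possible. Final partition (8 blocks): {q7} | {q4} | {q0} | {q3} | {q2} | {q1} | {q6} | {q8}.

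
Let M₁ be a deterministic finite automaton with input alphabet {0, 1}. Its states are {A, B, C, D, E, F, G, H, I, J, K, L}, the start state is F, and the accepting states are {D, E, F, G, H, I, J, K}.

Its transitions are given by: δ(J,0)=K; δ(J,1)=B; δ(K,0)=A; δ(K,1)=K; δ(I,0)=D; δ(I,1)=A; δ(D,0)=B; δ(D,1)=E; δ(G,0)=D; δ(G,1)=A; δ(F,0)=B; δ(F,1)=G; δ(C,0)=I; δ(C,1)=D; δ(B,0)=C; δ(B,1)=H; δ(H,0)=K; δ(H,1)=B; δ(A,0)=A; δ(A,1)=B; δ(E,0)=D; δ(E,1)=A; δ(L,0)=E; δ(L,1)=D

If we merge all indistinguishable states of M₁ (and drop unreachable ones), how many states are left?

Reachable states from the start: {A,B,C,D,E,F,G,H,I,K}. Unreachable: {J,L} — drop them.
Start with accepting vs non-accepting: {D,E,F,G,H,I,K} | {A,B,C}.
Refine {D,E,F,G,H,I,K} on symbol 0: members go to different blocks, giving {E,G,H,I} and {D,F,K}.
Refine {A,B,C} on symbol 0: members go to different blocks, giving {A,B} and {C}.
Split {A,B} by δ(·,0) → {A} and {B}.
Split {E,G,H,I} by δ(·,1) → {E,G,I} and {H}.
Split {D,F,K} by δ(·,0) → {D,F} and {K}.
The partition is now stable with 7 blocks: {E,G,I} | {A} | {D,F} | {C} | {B} | {H} | {K}.

7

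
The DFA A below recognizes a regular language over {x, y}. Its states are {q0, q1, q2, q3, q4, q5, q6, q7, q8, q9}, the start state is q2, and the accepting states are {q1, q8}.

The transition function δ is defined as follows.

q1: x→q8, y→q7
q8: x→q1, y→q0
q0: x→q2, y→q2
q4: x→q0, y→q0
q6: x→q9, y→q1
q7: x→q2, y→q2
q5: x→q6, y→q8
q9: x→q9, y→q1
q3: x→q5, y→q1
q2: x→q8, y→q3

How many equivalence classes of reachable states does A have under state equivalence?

4

Reachable states from the start: {q0,q1,q2,q3,q5,q6,q7,q8,q9}. Unreachable: {q4} — drop them.
Initial partition by acceptance: {q1,q8} | {q0,q2,q3,q5,q6,q7,q9}.
On input x, block {q0,q2,q3,q5,q6,q7,q9} splits into {q0,q3,q5,q6,q7,q9} and {q2}.
On input x, block {q0,q3,q5,q6,q7,q9} splits into {q3,q5,q6,q9} and {q0,q7}.
The partition is now stable with 4 blocks: {q1,q8} | {q3,q5,q6,q9} | {q2} | {q0,q7}.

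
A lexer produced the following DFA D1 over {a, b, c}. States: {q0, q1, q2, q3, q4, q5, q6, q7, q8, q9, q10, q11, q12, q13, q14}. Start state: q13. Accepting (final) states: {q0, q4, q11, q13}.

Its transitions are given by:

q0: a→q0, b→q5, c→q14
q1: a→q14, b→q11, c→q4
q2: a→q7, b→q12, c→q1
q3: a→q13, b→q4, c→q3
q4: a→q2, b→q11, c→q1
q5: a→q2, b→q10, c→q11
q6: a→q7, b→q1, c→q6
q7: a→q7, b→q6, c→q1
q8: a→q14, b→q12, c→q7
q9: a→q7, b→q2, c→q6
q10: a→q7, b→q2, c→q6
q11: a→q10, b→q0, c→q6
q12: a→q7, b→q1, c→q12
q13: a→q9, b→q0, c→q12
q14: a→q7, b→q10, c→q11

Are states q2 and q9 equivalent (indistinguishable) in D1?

No

States {q3,q8} cannot be reached from the start state, so discard them.
Initial partition by acceptance: {q0,q4,q11,q13} | {q1,q2,q5,q6,q7,q9,q10,q12,q14}.
Split {q0,q4,q11,q13} by δ(·,a) → {q4,q11,q13} and {q0}.
On input b, block {q4,q11,q13} splits into {q11,q13} and {q4}.
On input b, block {q1,q2,q5,q6,q7,q9,q10,q12,q14} splits into {q2,q5,q6,q7,q9,q10,q12,q14} and {q1}.
Split {q2,q5,q6,q7,q9,q10,q12,q14} by δ(·,b) → {q2,q5,q7,q9,q10,q14} and {q6,q12}.
On input b, block {q2,q5,q7,q9,q10,q14} splits into {q5,q9,q10,q14} and {q2,q7}.
Split {q5,q9,q10,q14} by δ(·,b) → {q5,q14} and {q9,q10}.
Stable partition: {q11,q13} | {q5,q14} | {q0} | {q4} | {q1} | {q6,q12} | {q2,q7} | {q9,q10} — 8 equivalence classes.
q2 and q9 end up in different blocks, so they are distinguishable. For instance, the string 'cb' is accepted from only q2.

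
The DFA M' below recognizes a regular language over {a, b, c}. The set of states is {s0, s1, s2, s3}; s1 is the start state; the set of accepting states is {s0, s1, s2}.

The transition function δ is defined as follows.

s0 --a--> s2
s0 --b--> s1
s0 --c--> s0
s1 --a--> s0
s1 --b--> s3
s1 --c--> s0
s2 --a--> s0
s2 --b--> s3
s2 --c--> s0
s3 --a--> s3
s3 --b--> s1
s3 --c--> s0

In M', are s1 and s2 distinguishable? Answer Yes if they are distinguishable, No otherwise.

No

All states are reachable from the start state.
Start with accepting vs non-accepting: {s0,s1,s2} | {s3}.
On input b, block {s0,s1,s2} splits into {s1,s2} and {s0}.
The partition is now stable with 3 blocks: {s1,s2} | {s3} | {s0}.
s1 and s2 lie in the same block of the stable partition, so they are equivalent — no string distinguishes them.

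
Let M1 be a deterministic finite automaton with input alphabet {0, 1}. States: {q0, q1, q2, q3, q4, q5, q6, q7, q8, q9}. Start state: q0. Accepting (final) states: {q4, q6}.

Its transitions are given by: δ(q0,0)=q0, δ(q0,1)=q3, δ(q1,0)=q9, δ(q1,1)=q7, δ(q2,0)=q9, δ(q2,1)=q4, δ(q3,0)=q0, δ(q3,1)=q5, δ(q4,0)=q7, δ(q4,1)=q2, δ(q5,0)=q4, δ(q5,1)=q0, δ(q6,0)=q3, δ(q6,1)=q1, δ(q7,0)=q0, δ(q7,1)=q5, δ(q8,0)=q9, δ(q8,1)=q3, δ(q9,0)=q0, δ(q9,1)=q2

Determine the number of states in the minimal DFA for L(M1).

States {q1,q6,q8} cannot be reached from the start state, so discard them.
Initial partition by acceptance: {q4} | {q0,q2,q3,q5,q7,q9}.
On input 0, block {q0,q2,q3,q5,q7,q9} splits into {q0,q2,q3,q7,q9} and {q5}.
On input 1, block {q0,q2,q3,q7,q9} splits into {q0,q9} and {q3,q7} and {q2}.
On input 1, block {q0,q9} splits into {q0} and {q9}.
The partition is now stable with 6 blocks: {q4} | {q0} | {q5} | {q3,q7} | {q2} | {q9}.

6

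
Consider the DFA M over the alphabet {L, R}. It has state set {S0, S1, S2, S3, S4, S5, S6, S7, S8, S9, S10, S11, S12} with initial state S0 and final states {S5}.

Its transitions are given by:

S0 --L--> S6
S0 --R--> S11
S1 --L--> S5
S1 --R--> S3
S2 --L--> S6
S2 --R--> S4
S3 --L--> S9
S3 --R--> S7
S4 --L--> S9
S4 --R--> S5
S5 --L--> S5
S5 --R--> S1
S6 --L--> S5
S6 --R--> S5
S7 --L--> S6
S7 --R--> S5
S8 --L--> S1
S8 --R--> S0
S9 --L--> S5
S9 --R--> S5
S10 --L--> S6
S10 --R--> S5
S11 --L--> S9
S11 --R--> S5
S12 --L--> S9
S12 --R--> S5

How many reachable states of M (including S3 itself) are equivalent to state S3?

2

First remove the unreachable states {S2,S4,S8,S10,S12}; 8 states remain.
Start with accepting vs non-accepting: {S5} | {S0,S1,S3,S6,S7,S9,S11}.
Split {S0,S1,S3,S6,S7,S9,S11} by δ(·,L) → {S0,S3,S7,S11} and {S1,S6,S9}.
On input R, block {S0,S3,S7,S11} splits into {S0,S3} and {S7,S11}.
Split {S1,S6,S9} by δ(·,R) → {S6,S9} and {S1}.
The partition is now stable with 5 blocks: {S5} | {S0,S3} | {S6,S9} | {S7,S11} | {S1}.
State S3 belongs to the block {S0,S3}, which has 2 states.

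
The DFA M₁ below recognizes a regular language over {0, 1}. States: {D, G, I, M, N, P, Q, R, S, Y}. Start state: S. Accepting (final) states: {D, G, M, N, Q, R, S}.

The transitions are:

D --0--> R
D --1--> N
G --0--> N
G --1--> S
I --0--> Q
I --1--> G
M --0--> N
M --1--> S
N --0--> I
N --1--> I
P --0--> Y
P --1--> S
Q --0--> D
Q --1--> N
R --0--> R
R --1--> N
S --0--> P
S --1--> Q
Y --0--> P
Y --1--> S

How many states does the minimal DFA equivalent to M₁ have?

6

States {M} cannot be reached from the start state, so discard them.
Initial partition by acceptance: {D,G,N,Q,R,S} | {I,P,Y}.
On input 0, block {D,G,N,Q,R,S} splits into {D,G,Q,R} and {N,S}.
Refine {D,G,Q,R} on symbol 0: members go to different blocks, giving {D,Q,R} and {G}.
On input 0, block {I,P,Y} splits into {P,Y} and {I}.
On input 0, block {N,S} splits into {N} and {S}.
No further refinement is possible. Final partition (6 blocks): {D,Q,R} | {P,Y} | {N} | {G} | {I} | {S}.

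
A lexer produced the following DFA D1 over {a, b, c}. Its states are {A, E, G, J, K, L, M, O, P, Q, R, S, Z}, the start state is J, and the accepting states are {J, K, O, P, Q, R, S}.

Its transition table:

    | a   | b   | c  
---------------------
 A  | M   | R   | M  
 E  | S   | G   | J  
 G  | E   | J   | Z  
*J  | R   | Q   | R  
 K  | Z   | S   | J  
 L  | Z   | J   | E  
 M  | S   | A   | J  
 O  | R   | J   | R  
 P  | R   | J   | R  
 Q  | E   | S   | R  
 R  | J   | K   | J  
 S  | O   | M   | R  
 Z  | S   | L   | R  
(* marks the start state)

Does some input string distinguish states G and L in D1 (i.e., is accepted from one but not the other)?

First remove the unreachable states {P}; 12 states remain.
Start with accepting vs non-accepting: {J,K,O,Q,R,S} | {A,E,G,L,M,Z}.
On input a, block {J,K,O,Q,R,S} splits into {J,O,R,S} and {K,Q}.
Split {J,O,R,S} by δ(·,b) → {J,R} and {S} and {O}.
Refine {A,E,G,L,M,Z} on symbol a: members go to different blocks, giving {E,M,Z} and {A,G,L}.
No further refinement is possible. Final partition (6 blocks): {J,R} | {E,M,Z} | {K,Q} | {S} | {O} | {A,G,L}.
G and L lie in the same block of the stable partition, so they are equivalent — no string distinguishes them.

No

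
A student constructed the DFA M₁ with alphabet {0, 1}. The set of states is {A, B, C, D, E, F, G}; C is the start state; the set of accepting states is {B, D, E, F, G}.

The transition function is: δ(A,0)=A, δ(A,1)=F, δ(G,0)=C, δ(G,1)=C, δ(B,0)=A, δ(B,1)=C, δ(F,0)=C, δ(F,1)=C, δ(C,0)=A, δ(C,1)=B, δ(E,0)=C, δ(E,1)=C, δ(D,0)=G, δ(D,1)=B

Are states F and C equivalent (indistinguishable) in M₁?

First remove the unreachable states {D,E,G}; 4 states remain.
P0 = {B,F} | {A,C}.
The partition is now stable with 2 blocks: {B,F} | {A,C}.
F and C end up in different blocks, so they are distinguishable. For instance, the string 'ε' is accepted from only F.

No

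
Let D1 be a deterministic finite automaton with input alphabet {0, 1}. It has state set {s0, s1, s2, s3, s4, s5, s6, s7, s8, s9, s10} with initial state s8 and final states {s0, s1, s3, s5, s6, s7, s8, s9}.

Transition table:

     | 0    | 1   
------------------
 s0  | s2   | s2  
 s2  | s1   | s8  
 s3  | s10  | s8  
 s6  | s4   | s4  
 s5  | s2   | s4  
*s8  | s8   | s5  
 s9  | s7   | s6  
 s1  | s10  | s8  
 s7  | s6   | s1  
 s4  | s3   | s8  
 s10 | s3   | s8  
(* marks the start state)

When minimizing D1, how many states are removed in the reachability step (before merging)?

Starting at s8 and following transitions, the reachable set is {s1, s2, s3, s4, s5, s8, s10}. That leaves s0, s6, s7, s9 unreachable — 4 in total.

4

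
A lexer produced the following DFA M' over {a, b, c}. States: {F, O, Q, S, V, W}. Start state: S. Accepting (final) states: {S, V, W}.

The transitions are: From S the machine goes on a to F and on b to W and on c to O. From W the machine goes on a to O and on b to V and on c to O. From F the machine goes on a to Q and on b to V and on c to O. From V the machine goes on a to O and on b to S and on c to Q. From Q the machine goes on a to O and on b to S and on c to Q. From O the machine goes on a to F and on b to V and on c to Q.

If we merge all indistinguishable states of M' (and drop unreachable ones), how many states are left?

Every state is reachable, so we keep all 6.
Initial partition by acceptance: {S,V,W} | {F,O,Q}.
Stable partition: {S,V,W} | {F,O,Q} — 2 equivalence classes.

2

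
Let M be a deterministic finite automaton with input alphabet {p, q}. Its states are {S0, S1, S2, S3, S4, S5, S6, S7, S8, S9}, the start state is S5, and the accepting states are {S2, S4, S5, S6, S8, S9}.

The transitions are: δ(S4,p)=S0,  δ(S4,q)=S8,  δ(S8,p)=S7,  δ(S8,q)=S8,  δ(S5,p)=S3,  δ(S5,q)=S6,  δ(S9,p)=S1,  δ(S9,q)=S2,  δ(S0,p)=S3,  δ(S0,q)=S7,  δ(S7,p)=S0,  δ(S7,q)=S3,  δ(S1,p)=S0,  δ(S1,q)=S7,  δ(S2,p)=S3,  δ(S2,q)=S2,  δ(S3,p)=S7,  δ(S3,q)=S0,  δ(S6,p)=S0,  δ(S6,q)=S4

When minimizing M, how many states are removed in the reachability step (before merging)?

Starting at S5 and following transitions, the reachable set is {S0, S3, S4, S5, S6, S7, S8}. That leaves S1, S2, S9 unreachable — 3 in total.

3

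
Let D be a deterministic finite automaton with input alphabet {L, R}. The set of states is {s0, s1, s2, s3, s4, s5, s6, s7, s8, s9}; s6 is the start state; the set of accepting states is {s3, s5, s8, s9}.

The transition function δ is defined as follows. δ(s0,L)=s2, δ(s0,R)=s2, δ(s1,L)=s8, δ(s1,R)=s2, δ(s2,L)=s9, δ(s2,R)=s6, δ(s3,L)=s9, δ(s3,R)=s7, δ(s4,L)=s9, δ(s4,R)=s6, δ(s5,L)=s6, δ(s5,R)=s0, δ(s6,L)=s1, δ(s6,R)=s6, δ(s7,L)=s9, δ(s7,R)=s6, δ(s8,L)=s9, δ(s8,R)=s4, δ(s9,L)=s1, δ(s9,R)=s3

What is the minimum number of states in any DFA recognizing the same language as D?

5

Reachable states from the start: {s1,s2,s3,s4,s6,s7,s8,s9}. Unreachable: {s0,s5} — drop them.
Initial partition by acceptance: {s3,s8,s9} | {s1,s2,s4,s6,s7}.
Refine {s3,s8,s9} on symbol L: members go to different blocks, giving {s3,s8} and {s9}.
On input L, block {s1,s2,s4,s6,s7} splits into {s2,s4,s7} and {s1} and {s6}.
Stable partition: {s3,s8} | {s2,s4,s7} | {s9} | {s1} | {s6} — 5 equivalence classes.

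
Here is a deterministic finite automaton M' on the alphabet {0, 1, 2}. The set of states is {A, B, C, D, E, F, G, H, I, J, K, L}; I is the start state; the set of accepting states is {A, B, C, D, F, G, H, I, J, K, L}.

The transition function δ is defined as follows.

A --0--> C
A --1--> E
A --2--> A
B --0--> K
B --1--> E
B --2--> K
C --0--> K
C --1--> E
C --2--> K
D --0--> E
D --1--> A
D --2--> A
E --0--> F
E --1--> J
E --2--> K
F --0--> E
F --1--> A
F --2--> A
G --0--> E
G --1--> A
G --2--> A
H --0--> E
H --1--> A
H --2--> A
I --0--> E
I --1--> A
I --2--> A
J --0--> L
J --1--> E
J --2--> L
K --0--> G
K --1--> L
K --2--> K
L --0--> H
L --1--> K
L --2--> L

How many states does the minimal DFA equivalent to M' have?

Reachable states from the start: {A,C,E,F,G,H,I,J,K,L}. Unreachable: {B,D} — drop them.
Initial partition by acceptance: {A,C,F,G,H,I,J,K,L} | {E}.
Refine {A,C,F,G,H,I,J,K,L} on symbol 0: members go to different blocks, giving {A,C,J,K,L} and {F,G,H,I}.
On input 0, block {A,C,J,K,L} splits into {A,C,J} and {K,L}.
Split {A,C,J} by δ(·,0) → {C,J} and {A}.
Stable partition: {C,J} | {E} | {F,G,H,I} | {K,L} | {A} — 5 equivalence classes.

5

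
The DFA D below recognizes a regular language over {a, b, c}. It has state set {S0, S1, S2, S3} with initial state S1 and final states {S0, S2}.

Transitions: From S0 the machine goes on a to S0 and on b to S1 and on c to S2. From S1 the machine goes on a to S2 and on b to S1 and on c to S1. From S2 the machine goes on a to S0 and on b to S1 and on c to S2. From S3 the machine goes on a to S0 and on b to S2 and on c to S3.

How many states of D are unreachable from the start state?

Starting at S1 and following transitions, the reachable set is {S0, S1, S2}. That leaves S3 unreachable — 1 in total.

1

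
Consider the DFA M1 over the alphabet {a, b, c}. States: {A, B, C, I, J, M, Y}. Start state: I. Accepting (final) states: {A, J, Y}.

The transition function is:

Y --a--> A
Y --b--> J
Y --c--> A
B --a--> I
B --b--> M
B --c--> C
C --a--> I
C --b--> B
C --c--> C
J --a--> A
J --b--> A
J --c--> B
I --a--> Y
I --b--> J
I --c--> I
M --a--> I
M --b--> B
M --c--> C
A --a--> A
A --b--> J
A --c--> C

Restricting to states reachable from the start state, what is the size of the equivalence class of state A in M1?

2

Every state is reachable, so we keep all 7.
P0 = {A,J,Y} | {B,C,I,M}.
Split {A,J,Y} by δ(·,c) → {A,J} and {Y}.
On input a, block {B,C,I,M} splits into {B,C,M} and {I}.
The partition is now stable with 4 blocks: {A,J} | {B,C,M} | {Y} | {I}.
State A belongs to the block {A,J}, which has 2 states.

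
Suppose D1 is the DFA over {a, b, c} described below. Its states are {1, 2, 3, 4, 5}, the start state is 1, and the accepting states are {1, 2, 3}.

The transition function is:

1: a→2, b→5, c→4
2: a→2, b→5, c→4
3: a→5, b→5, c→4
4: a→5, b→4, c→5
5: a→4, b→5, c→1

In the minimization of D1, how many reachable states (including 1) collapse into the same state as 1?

First remove the unreachable states {3}; 4 states remain.
Initial partition by acceptance: {1,2} | {4,5}.
On input c, block {4,5} splits into {4} and {5}.
No further refinement is possible. Final partition (3 blocks): {1,2} | {4} | {5}.
The equivalence class containing 1 is {1,2}, of size 2.

2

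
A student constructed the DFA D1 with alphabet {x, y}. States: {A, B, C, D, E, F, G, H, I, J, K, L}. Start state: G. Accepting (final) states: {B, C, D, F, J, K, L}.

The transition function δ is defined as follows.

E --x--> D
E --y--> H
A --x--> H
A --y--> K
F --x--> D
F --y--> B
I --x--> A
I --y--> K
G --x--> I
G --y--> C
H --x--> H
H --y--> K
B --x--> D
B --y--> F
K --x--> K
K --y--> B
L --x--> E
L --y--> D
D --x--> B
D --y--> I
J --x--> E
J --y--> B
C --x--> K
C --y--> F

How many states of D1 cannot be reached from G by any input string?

3

No path from G leads to E, J, L; the other 9 states are all reachable.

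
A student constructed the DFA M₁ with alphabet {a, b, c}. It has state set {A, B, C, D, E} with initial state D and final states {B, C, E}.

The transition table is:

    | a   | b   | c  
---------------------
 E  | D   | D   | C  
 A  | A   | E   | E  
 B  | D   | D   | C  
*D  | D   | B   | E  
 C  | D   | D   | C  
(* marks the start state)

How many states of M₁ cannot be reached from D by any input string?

No path from D leads to A; the other 4 states are all reachable.

1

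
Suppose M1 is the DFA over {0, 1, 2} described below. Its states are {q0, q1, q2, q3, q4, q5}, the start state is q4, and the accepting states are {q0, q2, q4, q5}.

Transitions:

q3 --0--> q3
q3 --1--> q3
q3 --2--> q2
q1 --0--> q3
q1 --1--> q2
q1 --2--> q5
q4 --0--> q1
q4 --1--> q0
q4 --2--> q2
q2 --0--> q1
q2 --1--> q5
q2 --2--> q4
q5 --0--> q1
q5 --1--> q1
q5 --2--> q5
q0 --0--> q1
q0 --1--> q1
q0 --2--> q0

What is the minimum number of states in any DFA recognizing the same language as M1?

P0 = {q0,q2,q4,q5} | {q1,q3}.
Split {q0,q2,q4,q5} by δ(·,1) → {q0,q5} and {q2,q4}.
Refine {q1,q3} on symbol 1: members go to different blocks, giving {q1} and {q3}.
No further refinement is possible. Final partition (4 blocks): {q0,q5} | {q1} | {q2,q4} | {q3}.

4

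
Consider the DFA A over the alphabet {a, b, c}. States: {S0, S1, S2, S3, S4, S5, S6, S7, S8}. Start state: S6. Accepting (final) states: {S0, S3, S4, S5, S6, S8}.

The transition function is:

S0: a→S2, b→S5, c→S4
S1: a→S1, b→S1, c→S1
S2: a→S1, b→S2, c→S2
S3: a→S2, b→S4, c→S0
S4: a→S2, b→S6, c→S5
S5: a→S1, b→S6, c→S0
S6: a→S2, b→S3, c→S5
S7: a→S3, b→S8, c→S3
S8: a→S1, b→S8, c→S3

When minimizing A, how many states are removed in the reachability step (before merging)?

BFS from S6 reaches {S0, S1, S2, S3, S4, S5, S6}; the 2 state(s) S7, S8 are never visited.

2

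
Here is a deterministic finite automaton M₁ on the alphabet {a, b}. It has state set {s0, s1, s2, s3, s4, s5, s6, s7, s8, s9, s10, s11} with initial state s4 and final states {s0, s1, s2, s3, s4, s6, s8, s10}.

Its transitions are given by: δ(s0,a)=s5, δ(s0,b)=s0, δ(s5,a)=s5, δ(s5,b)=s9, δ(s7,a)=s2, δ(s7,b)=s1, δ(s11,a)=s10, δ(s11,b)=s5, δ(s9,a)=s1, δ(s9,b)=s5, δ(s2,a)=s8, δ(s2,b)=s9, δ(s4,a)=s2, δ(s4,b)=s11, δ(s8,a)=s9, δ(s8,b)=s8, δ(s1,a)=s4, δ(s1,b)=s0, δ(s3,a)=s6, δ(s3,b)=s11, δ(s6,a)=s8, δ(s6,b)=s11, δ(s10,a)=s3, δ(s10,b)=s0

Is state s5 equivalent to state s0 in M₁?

States {s7} cannot be reached from the start state, so discard them.
P0 = {s0,s1,s2,s3,s4,s6,s8,s10} | {s5,s9,s11}.
Split {s0,s1,s2,s3,s4,s6,s8,s10} by δ(·,a) → {s1,s2,s3,s4,s6,s10} and {s0,s8}.
Split {s1,s2,s3,s4,s6,s10} by δ(·,a) → {s1,s3,s4,s10} and {s2,s6}.
Split {s1,s3,s4,s10} by δ(·,a) → {s1,s10} and {s3,s4}.
Refine {s5,s9,s11} on symbol a: members go to different blocks, giving {s9,s11} and {s5}.
Split {s0,s8} by δ(·,a) → {s0} and {s8}.
The partition is now stable with 7 blocks: {s1,s10} | {s9,s11} | {s0} | {s2,s6} | {s3,s4} | {s5} | {s8}.
s5 and s0 end up in different blocks, so they are distinguishable. For instance, the string 'ε' is accepted from only s0.

No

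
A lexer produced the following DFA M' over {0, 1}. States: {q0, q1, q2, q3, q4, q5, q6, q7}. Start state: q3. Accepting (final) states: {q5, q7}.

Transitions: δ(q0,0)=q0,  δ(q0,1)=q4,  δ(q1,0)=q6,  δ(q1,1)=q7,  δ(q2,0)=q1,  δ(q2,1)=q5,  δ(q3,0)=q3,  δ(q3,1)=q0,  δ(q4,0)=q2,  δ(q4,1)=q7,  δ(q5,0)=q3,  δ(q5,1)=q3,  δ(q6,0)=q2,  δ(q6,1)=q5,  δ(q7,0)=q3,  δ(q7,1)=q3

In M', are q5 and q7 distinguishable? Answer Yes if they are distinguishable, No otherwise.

Start with accepting vs non-accepting: {q5,q7} | {q0,q1,q2,q3,q4,q6}.
Split {q0,q1,q2,q3,q4,q6} by δ(·,1) → {q1,q2,q4,q6} and {q0,q3}.
On input 1, block {q0,q3} splits into {q0} and {q3}.
Stable partition: {q5,q7} | {q1,q2,q4,q6} | {q0} | {q3} — 4 equivalence classes.
q5 and q7 lie in the same block of the stable partition, so they are equivalent — no string distinguishes them.

No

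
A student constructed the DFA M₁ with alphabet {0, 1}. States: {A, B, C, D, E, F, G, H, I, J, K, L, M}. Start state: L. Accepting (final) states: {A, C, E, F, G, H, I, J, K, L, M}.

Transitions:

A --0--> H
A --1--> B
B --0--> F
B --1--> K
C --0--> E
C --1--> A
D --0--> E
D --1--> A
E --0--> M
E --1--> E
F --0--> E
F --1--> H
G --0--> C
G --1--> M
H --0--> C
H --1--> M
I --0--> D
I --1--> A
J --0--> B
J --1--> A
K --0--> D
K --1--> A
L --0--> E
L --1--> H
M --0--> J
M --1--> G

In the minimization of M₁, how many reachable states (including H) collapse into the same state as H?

2

First remove the unreachable states {I}; 12 states remain.
P0 = {A,C,E,F,G,H,J,K,L,M} | {B,D}.
On input 0, block {A,C,E,F,G,H,J,K,L,M} splits into {A,C,E,F,G,H,L,M} and {J,K}.
Split {A,C,E,F,G,H,L,M} by δ(·,0) → {A,C,E,F,G,H,L} and {M}.
On input 0, block {A,C,E,F,G,H,L} splits into {A,C,F,G,H,L} and {E}.
Split {A,C,F,G,H,L} by δ(·,0) → {A,G,H} and {C,F,L}.
Split {A,G,H} by δ(·,0) → {G,H} and {A}.
Refine {B,D} on symbol 0: members go to different blocks, giving {B} and {D}.
Split {J,K} by δ(·,0) → {J} and {K}.
On input 1, block {C,F,L} splits into {F,L} and {C}.
The partition is now stable with 10 blocks: {G,H} | {B} | {J} | {M} | {E} | {F,L} | {A} | {D} | {K} | {C}.
The equivalence class containing H is {G,H}, of size 2.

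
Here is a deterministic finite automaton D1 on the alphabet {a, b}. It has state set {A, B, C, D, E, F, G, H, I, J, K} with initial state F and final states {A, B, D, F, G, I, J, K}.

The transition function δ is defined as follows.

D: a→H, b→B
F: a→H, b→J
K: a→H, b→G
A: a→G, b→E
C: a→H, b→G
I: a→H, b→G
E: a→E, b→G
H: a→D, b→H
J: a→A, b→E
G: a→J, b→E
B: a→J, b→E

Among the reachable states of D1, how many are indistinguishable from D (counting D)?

Reachable states from the start: {A,B,D,E,F,G,H,J}. Unreachable: {C,I,K} — drop them.
Initial partition by acceptance: {A,B,D,F,G,J} | {E,H}.
Split {A,B,D,F,G,J} by δ(·,a) → {A,B,G,J} and {D,F}.
Refine {E,H} on symbol a: members go to different blocks, giving {E} and {H}.
Stable partition: {A,B,G,J} | {E} | {D,F} | {H} — 4 equivalence classes.
The equivalence class containing D is {D,F}, of size 2.

2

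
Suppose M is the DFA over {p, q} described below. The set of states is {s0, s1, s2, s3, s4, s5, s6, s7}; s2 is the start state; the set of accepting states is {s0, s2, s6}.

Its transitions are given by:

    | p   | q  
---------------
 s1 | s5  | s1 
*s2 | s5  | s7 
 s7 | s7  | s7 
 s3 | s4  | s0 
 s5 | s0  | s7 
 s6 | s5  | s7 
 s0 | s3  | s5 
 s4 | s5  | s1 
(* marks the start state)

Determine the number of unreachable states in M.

Starting at s2 and following transitions, the reachable set is {s0, s1, s2, s3, s4, s5, s7}. That leaves s6 unreachable — 1 in total.

1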